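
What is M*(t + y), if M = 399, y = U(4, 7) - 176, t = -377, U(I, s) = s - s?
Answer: -220647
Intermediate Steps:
U(I, s) = 0
y = -176 (y = 0 - 176 = -176)
M*(t + y) = 399*(-377 - 176) = 399*(-553) = -220647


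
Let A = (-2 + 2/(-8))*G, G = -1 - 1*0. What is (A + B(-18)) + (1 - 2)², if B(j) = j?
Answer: -59/4 ≈ -14.750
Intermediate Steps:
G = -1 (G = -1 + 0 = -1)
A = 9/4 (A = (-2 + 2/(-8))*(-1) = (-2 + 2*(-⅛))*(-1) = (-2 - ¼)*(-1) = -9/4*(-1) = 9/4 ≈ 2.2500)
(A + B(-18)) + (1 - 2)² = (9/4 - 18) + (1 - 2)² = -63/4 + (-1)² = -63/4 + 1 = -59/4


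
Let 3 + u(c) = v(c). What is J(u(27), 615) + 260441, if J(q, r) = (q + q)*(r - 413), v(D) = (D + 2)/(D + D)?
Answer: 7005041/27 ≈ 2.5945e+5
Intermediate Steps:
v(D) = (2 + D)/(2*D) (v(D) = (2 + D)/((2*D)) = (2 + D)*(1/(2*D)) = (2 + D)/(2*D))
u(c) = -3 + (2 + c)/(2*c)
J(q, r) = 2*q*(-413 + r) (J(q, r) = (2*q)*(-413 + r) = 2*q*(-413 + r))
J(u(27), 615) + 260441 = 2*(-5/2 + 1/27)*(-413 + 615) + 260441 = 2*(-5/2 + 1/27)*202 + 260441 = 2*(-133/54)*202 + 260441 = -26866/27 + 260441 = 7005041/27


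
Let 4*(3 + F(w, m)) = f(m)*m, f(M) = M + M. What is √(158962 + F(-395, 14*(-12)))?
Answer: √173071 ≈ 416.02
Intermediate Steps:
f(M) = 2*M
F(w, m) = -3 + m²/2 (F(w, m) = -3 + ((2*m)*m)/4 = -3 + (2*m²)/4 = -3 + m²/2)
√(158962 + F(-395, 14*(-12))) = √(158962 + (-3 + (14*(-12))²/2)) = √(158962 + (-3 + (½)*(-168)²)) = √(158962 + (-3 + (½)*28224)) = √(158962 + (-3 + 14112)) = √(158962 + 14109) = √173071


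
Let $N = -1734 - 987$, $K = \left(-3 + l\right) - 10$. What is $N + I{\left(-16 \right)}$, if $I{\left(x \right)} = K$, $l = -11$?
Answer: $-2745$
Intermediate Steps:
$K = -24$ ($K = \left(-3 - 11\right) - 10 = -14 - 10 = -24$)
$N = -2721$
$I{\left(x \right)} = -24$
$N + I{\left(-16 \right)} = -2721 - 24 = -2745$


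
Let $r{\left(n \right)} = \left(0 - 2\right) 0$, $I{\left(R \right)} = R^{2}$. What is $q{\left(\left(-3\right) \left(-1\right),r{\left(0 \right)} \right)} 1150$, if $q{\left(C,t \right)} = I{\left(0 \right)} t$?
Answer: $0$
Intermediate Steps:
$r{\left(n \right)} = 0$ ($r{\left(n \right)} = \left(-2\right) 0 = 0$)
$q{\left(C,t \right)} = 0$ ($q{\left(C,t \right)} = 0^{2} t = 0 t = 0$)
$q{\left(\left(-3\right) \left(-1\right),r{\left(0 \right)} \right)} 1150 = 0 \cdot 1150 = 0$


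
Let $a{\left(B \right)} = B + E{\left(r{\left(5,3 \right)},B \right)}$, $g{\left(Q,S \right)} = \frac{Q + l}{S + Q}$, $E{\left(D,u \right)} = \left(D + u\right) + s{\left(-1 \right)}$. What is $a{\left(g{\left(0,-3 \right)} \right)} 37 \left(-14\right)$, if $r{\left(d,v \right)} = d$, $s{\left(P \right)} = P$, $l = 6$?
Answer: $0$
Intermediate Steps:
$E{\left(D,u \right)} = -1 + D + u$ ($E{\left(D,u \right)} = \left(D + u\right) - 1 = -1 + D + u$)
$g{\left(Q,S \right)} = \frac{6 + Q}{Q + S}$ ($g{\left(Q,S \right)} = \frac{Q + 6}{S + Q} = \frac{6 + Q}{Q + S}$)
$a{\left(B \right)} = 4 + 2 B$ ($a{\left(B \right)} = B + \left(-1 + 5 + B\right) = B + \left(4 + B\right) = 4 + 2 B$)
$a{\left(g{\left(0,-3 \right)} \right)} 37 \left(-14\right) = \left(4 + 2 \frac{6 + 0}{0 - 3}\right) 37 \left(-14\right) = \left(4 + 2 \frac{1}{-3} \cdot 6\right) 37 \left(-14\right) = \left(4 + 2 \left(\left(- \frac{1}{3}\right) 6\right)\right) 37 \left(-14\right) = \left(4 + 2 \left(-2\right)\right) 37 \left(-14\right) = \left(4 - 4\right) 37 \left(-14\right) = 0 \cdot 37 \left(-14\right) = 0 \left(-14\right) = 0$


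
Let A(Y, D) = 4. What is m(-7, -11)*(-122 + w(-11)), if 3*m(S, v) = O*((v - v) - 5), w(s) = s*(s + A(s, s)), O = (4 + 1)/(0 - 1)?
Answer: -375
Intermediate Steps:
O = -5 (O = 5/(-1) = 5*(-1) = -5)
w(s) = s*(4 + s) (w(s) = s*(s + 4) = s*(4 + s))
m(S, v) = 25/3 (m(S, v) = (-5*((v - v) - 5))/3 = (-5*(0 - 5))/3 = (-5*(-5))/3 = (⅓)*25 = 25/3)
m(-7, -11)*(-122 + w(-11)) = 25*(-122 - 11*(4 - 11))/3 = 25*(-122 - 11*(-7))/3 = 25*(-122 + 77)/3 = (25/3)*(-45) = -375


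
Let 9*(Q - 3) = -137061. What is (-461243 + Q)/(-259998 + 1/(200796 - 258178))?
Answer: 27340744158/14919205237 ≈ 1.8326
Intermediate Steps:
Q = -15226 (Q = 3 + (1/9)*(-137061) = 3 - 15229 = -15226)
(-461243 + Q)/(-259998 + 1/(200796 - 258178)) = (-461243 - 15226)/(-259998 + 1/(200796 - 258178)) = -476469/(-259998 + 1/(-57382)) = -476469/(-259998 - 1/57382) = -476469/(-14919205237/57382) = -476469*(-57382/14919205237) = 27340744158/14919205237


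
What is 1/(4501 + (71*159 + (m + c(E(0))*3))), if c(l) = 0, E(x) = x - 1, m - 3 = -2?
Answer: 1/15791 ≈ 6.3327e-5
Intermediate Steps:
m = 1 (m = 3 - 2 = 1)
E(x) = -1 + x
1/(4501 + (71*159 + (m + c(E(0))*3))) = 1/(4501 + (71*159 + (1 + 0*3))) = 1/(4501 + (11289 + (1 + 0))) = 1/(4501 + (11289 + 1)) = 1/(4501 + 11290) = 1/15791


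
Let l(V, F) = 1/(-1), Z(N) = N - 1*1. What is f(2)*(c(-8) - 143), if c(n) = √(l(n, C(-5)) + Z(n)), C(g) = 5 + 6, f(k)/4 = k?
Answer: -1144 + 8*I*√10 ≈ -1144.0 + 25.298*I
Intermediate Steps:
f(k) = 4*k
Z(N) = -1 + N (Z(N) = N - 1 = -1 + N)
C(g) = 11
l(V, F) = -1 (l(V, F) = 1*(-1) = -1)
c(n) = √(-2 + n) (c(n) = √(-1 + (-1 + n)) = √(-2 + n))
f(2)*(c(-8) - 143) = (4*2)*(√(-2 - 8) - 143) = 8*(√(-10) - 143) = 8*(I*√10 - 143) = 8*(-143 + I*√10) = -1144 + 8*I*√10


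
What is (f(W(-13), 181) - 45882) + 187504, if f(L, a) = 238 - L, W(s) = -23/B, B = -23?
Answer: 141859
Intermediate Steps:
W(s) = 1 (W(s) = -23/(-23) = -23*(-1/23) = 1)
(f(W(-13), 181) - 45882) + 187504 = ((238 - 1*1) - 45882) + 187504 = ((238 - 1) - 45882) + 187504 = (237 - 45882) + 187504 = -45645 + 187504 = 141859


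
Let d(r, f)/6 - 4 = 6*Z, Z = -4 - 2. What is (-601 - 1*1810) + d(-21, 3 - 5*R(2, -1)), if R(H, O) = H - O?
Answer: -2603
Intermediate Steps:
Z = -6
d(r, f) = -192 (d(r, f) = 24 + 6*(6*(-6)) = 24 + 6*(-36) = 24 - 216 = -192)
(-601 - 1*1810) + d(-21, 3 - 5*R(2, -1)) = (-601 - 1*1810) - 192 = (-601 - 1810) - 192 = -2411 - 192 = -2603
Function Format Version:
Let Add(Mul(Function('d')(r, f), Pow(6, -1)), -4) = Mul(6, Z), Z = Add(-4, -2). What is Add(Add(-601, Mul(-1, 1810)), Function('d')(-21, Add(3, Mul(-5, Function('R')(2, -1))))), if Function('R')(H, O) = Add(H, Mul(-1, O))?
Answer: -2603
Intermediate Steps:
Z = -6
Function('d')(r, f) = -192 (Function('d')(r, f) = Add(24, Mul(6, Mul(6, -6))) = Add(24, Mul(6, -36)) = Add(24, -216) = -192)
Add(Add(-601, Mul(-1, 1810)), Function('d')(-21, Add(3, Mul(-5, Function('R')(2, -1))))) = Add(Add(-601, Mul(-1, 1810)), -192) = Add(Add(-601, -1810), -192) = Add(-2411, -192) = -2603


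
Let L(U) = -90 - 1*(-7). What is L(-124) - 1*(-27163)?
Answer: 27080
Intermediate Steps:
L(U) = -83 (L(U) = -90 + 7 = -83)
L(-124) - 1*(-27163) = -83 - 1*(-27163) = -83 + 27163 = 27080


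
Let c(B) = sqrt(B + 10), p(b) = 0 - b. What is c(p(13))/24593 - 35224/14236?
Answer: -8806/3559 + I*sqrt(3)/24593 ≈ -2.4743 + 7.0429e-5*I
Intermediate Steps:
p(b) = -b
c(B) = sqrt(10 + B)
c(p(13))/24593 - 35224/14236 = sqrt(10 - 1*13)/24593 - 35224/14236 = sqrt(10 - 13)*(1/24593) - 35224*1/14236 = sqrt(-3)*(1/24593) - 8806/3559 = (I*sqrt(3))*(1/24593) - 8806/3559 = I*sqrt(3)/24593 - 8806/3559 = -8806/3559 + I*sqrt(3)/24593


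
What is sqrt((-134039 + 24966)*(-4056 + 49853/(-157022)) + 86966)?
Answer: sqrt(10910774134160557054)/157022 ≈ 21036.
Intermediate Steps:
sqrt((-134039 + 24966)*(-4056 + 49853/(-157022)) + 86966) = sqrt(-109073*(-4056 + 49853*(-1/157022)) + 86966) = sqrt(-109073*(-4056 - 49853/157022) + 86966) = sqrt(-109073*(-636931085/157022) + 86966) = sqrt(69471984234205/157022 + 86966) = sqrt(69485639809457/157022) = sqrt(10910774134160557054)/157022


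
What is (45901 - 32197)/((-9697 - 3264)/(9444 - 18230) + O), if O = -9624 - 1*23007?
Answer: -120403344/286683005 ≈ -0.41999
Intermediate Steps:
O = -32631 (O = -9624 - 23007 = -32631)
(45901 - 32197)/((-9697 - 3264)/(9444 - 18230) + O) = (45901 - 32197)/((-9697 - 3264)/(9444 - 18230) - 32631) = 13704/(-12961/(-8786) - 32631) = 13704/(-12961*(-1/8786) - 32631) = 13704/(12961/8786 - 32631) = 13704/(-286683005/8786) = 13704*(-8786/286683005) = -120403344/286683005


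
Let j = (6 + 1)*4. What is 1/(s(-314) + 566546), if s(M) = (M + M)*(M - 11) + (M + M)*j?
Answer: 1/753062 ≈ 1.3279e-6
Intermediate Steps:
j = 28 (j = 7*4 = 28)
s(M) = 56*M + 2*M*(-11 + M) (s(M) = (M + M)*(M - 11) + (M + M)*28 = (2*M)*(-11 + M) + (2*M)*28 = 2*M*(-11 + M) + 56*M = 56*M + 2*M*(-11 + M))
1/(s(-314) + 566546) = 1/(2*(-314)*(17 - 314) + 566546) = 1/(2*(-314)*(-297) + 566546) = 1/(186516 + 566546) = 1/753062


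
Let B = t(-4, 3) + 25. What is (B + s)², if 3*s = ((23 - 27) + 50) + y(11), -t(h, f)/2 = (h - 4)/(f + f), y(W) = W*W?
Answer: 62500/9 ≈ 6944.4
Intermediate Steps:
y(W) = W²
t(h, f) = -(-4 + h)/f (t(h, f) = -2*(h - 4)/(f + f) = -2*(-4 + h)/(2*f) = -2*(-4 + h)*1/(2*f) = -(-4 + h)/f)
B = 83/3 (B = (4 - 1*(-4))/3 + 25 = (4 + 4)/3 + 25 = (⅓)*8 + 25 = 8/3 + 25 = 83/3 ≈ 27.667)
s = 167/3 (s = (((23 - 27) + 50) + 11²)/3 = ((-4 + 50) + 121)/3 = (46 + 121)/3 = (⅓)*167 = 167/3 ≈ 55.667)
(B + s)² = (83/3 + 167/3)² = (250/3)² = 62500/9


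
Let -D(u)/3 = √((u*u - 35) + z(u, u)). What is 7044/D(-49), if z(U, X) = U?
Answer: -2348*√2317/2317 ≈ -48.779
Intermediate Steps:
D(u) = -3*√(-35 + u + u²) (D(u) = -3*√((u*u - 35) + u) = -3*√((u² - 35) + u) = -3*√((-35 + u²) + u) = -3*√(-35 + u + u²))
7044/D(-49) = 7044/((-3*√(-35 - 49 + (-49)²))) = 7044/((-3*√(-35 - 49 + 2401))) = 7044/((-3*√2317)) = 7044*(-√2317/6951) = -2348*√2317/2317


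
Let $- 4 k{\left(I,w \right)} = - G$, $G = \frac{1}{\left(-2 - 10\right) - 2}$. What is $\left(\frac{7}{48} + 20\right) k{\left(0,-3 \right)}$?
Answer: $- \frac{967}{2688} \approx -0.35975$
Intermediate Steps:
$G = - \frac{1}{14}$ ($G = \frac{1}{\left(-2 - 10\right) - 2} = \frac{1}{-12 - 2} = \frac{1}{-14} = - \frac{1}{14} \approx -0.071429$)
$k{\left(I,w \right)} = - \frac{1}{56}$ ($k{\left(I,w \right)} = - \frac{\left(-1\right) \left(- \frac{1}{14}\right)}{4} = \left(- \frac{1}{4}\right) \frac{1}{14} = - \frac{1}{56}$)
$\left(\frac{7}{48} + 20\right) k{\left(0,-3 \right)} = \left(\frac{7}{48} + 20\right) \left(- \frac{1}{56}\right) = \frac{967}{48} \left(- \frac{1}{56}\right) = - \frac{967}{2688}$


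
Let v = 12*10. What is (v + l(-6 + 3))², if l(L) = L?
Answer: 13689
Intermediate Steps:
v = 120
(v + l(-6 + 3))² = (120 + (-6 + 3))² = (120 - 3)² = 117² = 13689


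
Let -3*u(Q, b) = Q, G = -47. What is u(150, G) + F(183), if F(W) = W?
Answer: 133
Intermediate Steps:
u(Q, b) = -Q/3
u(150, G) + F(183) = -1/3*150 + 183 = -50 + 183 = 133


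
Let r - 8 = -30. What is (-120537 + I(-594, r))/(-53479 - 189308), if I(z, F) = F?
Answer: 120559/242787 ≈ 0.49656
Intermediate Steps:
r = -22 (r = 8 - 30 = -22)
(-120537 + I(-594, r))/(-53479 - 189308) = (-120537 - 22)/(-53479 - 189308) = -120559/(-242787) = -120559*(-1/242787) = 120559/242787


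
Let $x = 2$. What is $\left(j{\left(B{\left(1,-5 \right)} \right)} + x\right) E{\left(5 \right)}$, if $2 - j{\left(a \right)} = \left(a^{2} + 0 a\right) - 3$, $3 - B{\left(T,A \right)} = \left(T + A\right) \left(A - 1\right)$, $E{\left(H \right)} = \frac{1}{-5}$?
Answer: $\frac{434}{5} \approx 86.8$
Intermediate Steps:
$E{\left(H \right)} = - \frac{1}{5}$
$B{\left(T,A \right)} = 3 - \left(-1 + A\right) \left(A + T\right)$ ($B{\left(T,A \right)} = 3 - \left(T + A\right) \left(A - 1\right) = 3 - \left(A + T\right) \left(-1 + A\right) = 3 - \left(-1 + A\right) \left(A + T\right)$)
$j{\left(a \right)} = 5 - a^{2}$ ($j{\left(a \right)} = 2 - \left(\left(a^{2} + 0 a\right) - 3\right) = 2 - \left(\left(a^{2} + 0\right) - 3\right) = 2 - \left(a^{2} - 3\right) = 2 - \left(-3 + a^{2}\right) = 5 - a^{2}$)
$\left(j{\left(B{\left(1,-5 \right)} \right)} + x\right) E{\left(5 \right)} = \left(\left(5 - \left(3 - 5 + 1 - \left(-5\right)^{2} - \left(-5\right) 1\right)^{2}\right) + 2\right) \left(- \frac{1}{5}\right) = \left(\left(5 - \left(3 - 5 + 1 - 25 + 5\right)^{2}\right) + 2\right) \left(- \frac{1}{5}\right) = \left(\left(5 - \left(-21\right)^{2}\right) + 2\right) \left(- \frac{1}{5}\right) = \left(\left(5 - 441\right) + 2\right) \left(- \frac{1}{5}\right) = \left(-436 + 2\right) \left(- \frac{1}{5}\right) = \left(-434\right) \left(- \frac{1}{5}\right) = \frac{434}{5}$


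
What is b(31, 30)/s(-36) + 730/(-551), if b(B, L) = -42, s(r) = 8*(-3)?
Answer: 937/2204 ≈ 0.42514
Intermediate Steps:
s(r) = -24
b(31, 30)/s(-36) + 730/(-551) = -42/(-24) + 730/(-551) = -42*(-1/24) + 730*(-1/551) = 7/4 - 730/551 = 937/2204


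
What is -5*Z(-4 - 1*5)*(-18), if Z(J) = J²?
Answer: 7290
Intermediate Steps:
-5*Z(-4 - 1*5)*(-18) = -5*(-4 - 1*5)²*(-18) = -5*(-4 - 5)²*(-18) = -5*(-9)²*(-18) = -5*81*(-18) = -405*(-18) = 7290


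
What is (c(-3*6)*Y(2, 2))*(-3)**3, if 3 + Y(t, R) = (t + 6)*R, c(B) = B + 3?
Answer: 5265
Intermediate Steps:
c(B) = 3 + B
Y(t, R) = -3 + R*(6 + t) (Y(t, R) = -3 + (t + 6)*R = -3 + (6 + t)*R = -3 + R*(6 + t))
(c(-3*6)*Y(2, 2))*(-3)**3 = ((3 - 3*6)*(-3 + 6*2 + 2*2))*(-3)**3 = ((3 - 18)*(-3 + 12 + 4))*(-27) = -15*13*(-27) = -195*(-27) = 5265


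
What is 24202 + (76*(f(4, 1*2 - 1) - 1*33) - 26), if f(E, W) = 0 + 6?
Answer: 22124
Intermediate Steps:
f(E, W) = 6
24202 + (76*(f(4, 1*2 - 1) - 1*33) - 26) = 24202 + (76*(6 - 1*33) - 26) = 24202 + (76*(6 - 33) - 26) = 24202 + (76*(-27) - 26) = 24202 + (-2052 - 26) = 24202 - 2078 = 22124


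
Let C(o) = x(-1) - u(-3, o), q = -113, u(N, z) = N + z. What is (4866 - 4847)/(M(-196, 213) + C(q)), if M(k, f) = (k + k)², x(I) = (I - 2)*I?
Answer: 19/153783 ≈ 0.00012355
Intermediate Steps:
x(I) = I*(-2 + I) (x(I) = (-2 + I)*I = I*(-2 + I))
M(k, f) = 4*k² (M(k, f) = (2*k)² = 4*k²)
C(o) = 6 - o (C(o) = -(-2 - 1) - (-3 + o) = -1*(-3) + (3 - o) = 3 + (3 - o) = 6 - o)
(4866 - 4847)/(M(-196, 213) + C(q)) = (4866 - 4847)/(4*(-196)² + (6 - 1*(-113))) = 19/(4*38416 + (6 + 113)) = 19/(153664 + 119) = 19/153783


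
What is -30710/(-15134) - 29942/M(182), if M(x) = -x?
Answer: 16383266/98371 ≈ 166.55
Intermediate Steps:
-30710/(-15134) - 29942/M(182) = -30710/(-15134) - 29942/((-1*182)) = -30710*(-1/15134) - 29942/(-182) = 15355/7567 - 29942*(-1/182) = 15355/7567 + 14971/91 = 16383266/98371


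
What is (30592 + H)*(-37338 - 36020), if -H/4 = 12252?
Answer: 1350960928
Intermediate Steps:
H = -49008 (H = -4*12252 = -49008)
(30592 + H)*(-37338 - 36020) = (30592 - 49008)*(-37338 - 36020) = -18416*(-73358) = 1350960928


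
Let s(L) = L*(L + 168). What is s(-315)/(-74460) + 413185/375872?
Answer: 222683369/466457152 ≈ 0.47739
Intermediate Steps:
s(L) = L*(168 + L)
s(-315)/(-74460) + 413185/375872 = -315*(168 - 315)/(-74460) + 413185/375872 = -315*(-147)*(-1/74460) + 413185*(1/375872) = 46305*(-1/74460) + 413185/375872 = -3087/4964 + 413185/375872 = 222683369/466457152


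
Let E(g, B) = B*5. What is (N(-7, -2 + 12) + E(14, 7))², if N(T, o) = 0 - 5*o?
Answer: 225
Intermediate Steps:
E(g, B) = 5*B
N(T, o) = -5*o
(N(-7, -2 + 12) + E(14, 7))² = (-5*(-2 + 12) + 5*7)² = (-5*10 + 35)² = (-50 + 35)² = (-15)² = 225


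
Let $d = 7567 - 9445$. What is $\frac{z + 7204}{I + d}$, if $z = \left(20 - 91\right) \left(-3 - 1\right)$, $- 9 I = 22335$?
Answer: $- \frac{22464}{13079} \approx -1.7176$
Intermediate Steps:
$d = -1878$ ($d = 7567 - 9445 = -1878$)
$I = - \frac{7445}{3}$ ($I = \left(- \frac{1}{9}\right) 22335 = - \frac{7445}{3} \approx -2481.7$)
$z = 284$ ($z = \left(-71\right) \left(-4\right) = 284$)
$\frac{z + 7204}{I + d} = \frac{284 + 7204}{- \frac{7445}{3} - 1878} = \frac{7488}{- \frac{13079}{3}} = 7488 \left(- \frac{3}{13079}\right) = - \frac{22464}{13079}$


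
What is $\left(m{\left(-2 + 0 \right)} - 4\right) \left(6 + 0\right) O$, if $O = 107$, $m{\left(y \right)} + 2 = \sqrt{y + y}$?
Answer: $-3852 + 1284 i \approx -3852.0 + 1284.0 i$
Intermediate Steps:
$m{\left(y \right)} = -2 + \sqrt{2} \sqrt{y}$ ($m{\left(y \right)} = -2 + \sqrt{y + y} = -2 + \sqrt{2 y} = -2 + \sqrt{2} \sqrt{y}$)
$\left(m{\left(-2 + 0 \right)} - 4\right) \left(6 + 0\right) O = \left(\left(-2 + \sqrt{2} \sqrt{-2 + 0}\right) - 4\right) \left(6 + 0\right) 107 = \left(\left(-2 + \sqrt{2} \sqrt{-2}\right) - 4\right) 6 \cdot 107 = \left(\left(-2 + \sqrt{2} i \sqrt{2}\right) - 4\right) 6 \cdot 107 = \left(\left(-2 + 2 i\right) - 4\right) 6 \cdot 107 = \left(-6 + 2 i\right) 6 \cdot 107 = \left(-36 + 12 i\right) 107 = -3852 + 1284 i$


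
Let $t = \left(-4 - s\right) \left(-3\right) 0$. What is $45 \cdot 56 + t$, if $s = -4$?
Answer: $2520$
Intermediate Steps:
$t = 0$ ($t = \left(-4 - -4\right) \left(-3\right) 0 = \left(-4 + 4\right) \left(-3\right) 0 = 0 \left(-3\right) 0 = 0 \cdot 0 = 0$)
$45 \cdot 56 + t = 45 \cdot 56 + 0 = 2520 + 0 = 2520$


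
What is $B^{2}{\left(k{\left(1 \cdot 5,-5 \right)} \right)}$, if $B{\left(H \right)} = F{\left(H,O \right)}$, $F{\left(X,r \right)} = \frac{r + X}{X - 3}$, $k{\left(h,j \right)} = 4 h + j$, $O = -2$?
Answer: $\frac{169}{144} \approx 1.1736$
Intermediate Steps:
$k{\left(h,j \right)} = j + 4 h$
$F{\left(X,r \right)} = \frac{X + r}{-3 + X}$
$B{\left(H \right)} = \frac{-2 + H}{-3 + H}$ ($B{\left(H \right)} = \frac{H - 2}{-3 + H} = \frac{-2 + H}{-3 + H}$)
$B^{2}{\left(k{\left(1 \cdot 5,-5 \right)} \right)} = \left(\frac{-2 - \left(5 - 4 \cdot 1 \cdot 5\right)}{-3 - \left(5 - 4 \cdot 1 \cdot 5\right)}\right)^{2} = \left(\frac{-2 + \left(-5 + 4 \cdot 5\right)}{-3 + \left(-5 + 4 \cdot 5\right)}\right)^{2} = \left(\frac{-2 + \left(-5 + 20\right)}{-3 + \left(-5 + 20\right)}\right)^{2} = \left(\frac{-2 + 15}{-3 + 15}\right)^{2} = \left(\frac{1}{12} \cdot 13\right)^{2} = \left(\frac{13}{12}\right)^{2} = \frac{169}{144}$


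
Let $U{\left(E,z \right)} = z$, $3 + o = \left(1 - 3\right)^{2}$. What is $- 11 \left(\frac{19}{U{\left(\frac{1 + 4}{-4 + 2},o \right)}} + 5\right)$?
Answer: $-264$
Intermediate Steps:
$o = 1$ ($o = -3 + \left(1 - 3\right)^{2} = -3 + \left(-2\right)^{2} = -3 + 4 = 1$)
$- 11 \left(\frac{19}{U{\left(\frac{1 + 4}{-4 + 2},o \right)}} + 5\right) = - 11 \left(\frac{19}{1} + 5\right) = - 11 \left(19 \cdot 1 + 5\right) = - 11 \left(19 + 5\right) = \left(-11\right) 24 = -264$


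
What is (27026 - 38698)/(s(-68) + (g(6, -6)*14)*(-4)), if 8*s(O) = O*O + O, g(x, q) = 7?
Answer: -23344/355 ≈ -65.758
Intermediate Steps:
s(O) = O/8 + O²/8 (s(O) = (O*O + O)/8 = (O² + O)/8 = (O + O²)/8 = O/8 + O²/8)
(27026 - 38698)/(s(-68) + (g(6, -6)*14)*(-4)) = (27026 - 38698)/((⅛)*(-68)*(1 - 68) + (7*14)*(-4)) = -11672/((⅛)*(-68)*(-67) + 98*(-4)) = -11672/(1139/2 - 392) = -11672/355/2 = -11672*2/355 = -23344/355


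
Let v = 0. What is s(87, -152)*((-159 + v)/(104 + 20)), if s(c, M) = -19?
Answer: 3021/124 ≈ 24.363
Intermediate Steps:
s(87, -152)*((-159 + v)/(104 + 20)) = -19*(-159 + 0)/(104 + 20) = -(-3021)/124 = -19*(-159/124) = 3021/124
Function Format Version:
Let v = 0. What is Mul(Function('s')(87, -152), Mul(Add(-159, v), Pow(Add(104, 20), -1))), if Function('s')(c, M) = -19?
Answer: Rational(3021, 124) ≈ 24.363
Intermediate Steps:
Mul(Function('s')(87, -152), Mul(Add(-159, v), Pow(Add(104, 20), -1))) = Mul(-19, Mul(Add(-159, 0), Pow(Add(104, 20), -1))) = Mul(-19, Mul(-159, Pow(124, -1))) = Mul(-19, Mul(-159, Rational(1, 124))) = Mul(-19, Rational(-159, 124)) = Rational(3021, 124)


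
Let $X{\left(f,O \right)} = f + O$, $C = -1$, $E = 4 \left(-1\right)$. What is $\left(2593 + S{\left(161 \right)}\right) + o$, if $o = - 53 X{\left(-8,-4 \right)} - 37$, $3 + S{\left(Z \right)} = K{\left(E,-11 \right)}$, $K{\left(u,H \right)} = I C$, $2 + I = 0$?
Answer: $3191$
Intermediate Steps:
$E = -4$
$I = -2$ ($I = -2 + 0 = -2$)
$X{\left(f,O \right)} = O + f$
$K{\left(u,H \right)} = 2$ ($K{\left(u,H \right)} = \left(-2\right) \left(-1\right) = 2$)
$S{\left(Z \right)} = -1$ ($S{\left(Z \right)} = -3 + 2 = -1$)
$o = 599$ ($o = - 53 \left(-4 - 8\right) - 37 = \left(-53\right) \left(-12\right) - 37 = 636 - 37 = 599$)
$\left(2593 + S{\left(161 \right)}\right) + o = \left(2593 - 1\right) + 599 = 2592 + 599 = 3191$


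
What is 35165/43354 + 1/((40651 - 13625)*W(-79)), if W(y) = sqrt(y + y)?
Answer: 35165/43354 - I*sqrt(158)/4270108 ≈ 0.81111 - 2.9437e-6*I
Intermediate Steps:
W(y) = sqrt(2)*sqrt(y) (W(y) = sqrt(2*y) = sqrt(2)*sqrt(y))
35165/43354 + 1/((40651 - 13625)*W(-79)) = 35165/43354 + 1/((40651 - 13625)*((sqrt(2)*sqrt(-79)))) = 35165*(1/43354) + 1/(27026*((sqrt(2)*(I*sqrt(79))))) = 35165/43354 + 1/(27026*((I*sqrt(158)))) = 35165/43354 + (-I*sqrt(158)/158)/27026 = 35165/43354 - I*sqrt(158)/4270108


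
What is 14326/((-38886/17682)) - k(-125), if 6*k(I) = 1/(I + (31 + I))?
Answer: -55475394227/8516034 ≈ -6514.2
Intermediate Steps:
k(I) = 1/(6*(31 + 2*I)) (k(I) = 1/(6*(I + (31 + I))) = 1/(6*(31 + 2*I)))
14326/((-38886/17682)) - k(-125) = 14326/((-38886/17682)) - 1/(6*(31 + 2*(-125))) = 14326/((-38886*1/17682)) - 1/(6*(31 - 250)) = 14326/(-6481/2947) - 1/(6*(-219)) = 14326*(-2947/6481) - (-1)/(6*219) = -42218722/6481 - 1*(-1/1314) = -42218722/6481 + 1/1314 = -55475394227/8516034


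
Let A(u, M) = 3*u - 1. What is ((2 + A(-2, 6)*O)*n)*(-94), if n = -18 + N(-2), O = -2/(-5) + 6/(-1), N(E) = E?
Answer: 77456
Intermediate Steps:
A(u, M) = -1 + 3*u
O = -28/5 (O = -2*(-1/5) + 6*(-1) = 2/5 - 6 = -28/5 ≈ -5.6000)
n = -20 (n = -18 - 2 = -20)
((2 + A(-2, 6)*O)*n)*(-94) = ((2 + (-1 + 3*(-2))*(-28/5))*(-20))*(-94) = ((2 + (-1 - 6)*(-28/5))*(-20))*(-94) = ((2 - 7*(-28/5))*(-20))*(-94) = ((2 + 196/5)*(-20))*(-94) = ((206/5)*(-20))*(-94) = -824*(-94) = 77456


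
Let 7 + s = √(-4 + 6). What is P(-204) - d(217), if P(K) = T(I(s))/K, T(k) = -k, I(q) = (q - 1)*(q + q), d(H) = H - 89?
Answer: -6499/51 - 5*√2/34 ≈ -127.64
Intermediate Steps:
d(H) = -89 + H
s = -7 + √2 (s = -7 + √(-4 + 6) = -7 + √2 ≈ -5.5858)
I(q) = 2*q*(-1 + q) (I(q) = (-1 + q)*(2*q) = 2*q*(-1 + q))
P(K) = -2*(-8 + √2)*(-7 + √2)/K (P(K) = (-2*(-7 + √2)*(-1 + (-7 + √2)))/K = (-2*(-7 + √2)*(-8 + √2))/K = (-2*(-8 + √2)*(-7 + √2))/K = -2*(-8 + √2)*(-7 + √2)/K)
P(-204) - d(217) = 2*(-58 + 15*√2)/(-204) - (-89 + 217) = 2*(-1/204)*(-58 + 15*√2) - 1*128 = (29/51 - 5*√2/34) - 128 = -6499/51 - 5*√2/34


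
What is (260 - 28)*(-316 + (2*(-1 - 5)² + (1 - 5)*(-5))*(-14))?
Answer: -372128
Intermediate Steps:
(260 - 28)*(-316 + (2*(-1 - 5)² + (1 - 5)*(-5))*(-14)) = 232*(-316 + (2*(-6)² - 4*(-5))*(-14)) = 232*(-316 + (2*36 + 20)*(-14)) = 232*(-316 + (72 + 20)*(-14)) = 232*(-316 + 92*(-14)) = 232*(-316 - 1288) = 232*(-1604) = -372128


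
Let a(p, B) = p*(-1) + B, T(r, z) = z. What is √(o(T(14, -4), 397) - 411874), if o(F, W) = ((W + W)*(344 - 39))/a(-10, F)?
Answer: I*√3343611/3 ≈ 609.52*I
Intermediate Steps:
a(p, B) = B - p (a(p, B) = -p + B = B - p)
o(F, W) = 610*W/(10 + F) (o(F, W) = ((W + W)*(344 - 39))/(F - 1*(-10)) = ((2*W)*305)/(F + 10) = (610*W)/(10 + F) = 610*W/(10 + F))
√(o(T(14, -4), 397) - 411874) = √(610*397/(10 - 4) - 411874) = √(610*397/6 - 411874) = √(610*397*(⅙) - 411874) = √(121085/3 - 411874) = √(-1114537/3) = I*√3343611/3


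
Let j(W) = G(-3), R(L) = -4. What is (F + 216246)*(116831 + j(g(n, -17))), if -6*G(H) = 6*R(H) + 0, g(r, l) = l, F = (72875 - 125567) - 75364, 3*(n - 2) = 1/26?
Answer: 10303678650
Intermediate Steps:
n = 157/78 (n = 2 + (1/3)/26 = 2 + (1/3)*(1/26) = 2 + 1/78 = 157/78 ≈ 2.0128)
F = -128056 (F = -52692 - 75364 = -128056)
G(H) = 4 (G(H) = -(6*(-4) + 0)/6 = -(-24 + 0)/6 = -1/6*(-24) = 4)
j(W) = 4
(F + 216246)*(116831 + j(g(n, -17))) = (-128056 + 216246)*(116831 + 4) = 88190*116835 = 10303678650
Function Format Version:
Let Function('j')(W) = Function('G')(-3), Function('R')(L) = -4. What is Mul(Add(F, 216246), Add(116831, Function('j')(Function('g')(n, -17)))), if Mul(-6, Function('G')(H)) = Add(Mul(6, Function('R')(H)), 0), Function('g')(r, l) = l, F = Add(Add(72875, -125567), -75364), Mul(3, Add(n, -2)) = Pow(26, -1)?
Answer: 10303678650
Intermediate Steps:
n = Rational(157, 78) (n = Add(2, Mul(Rational(1, 3), Pow(26, -1))) = Add(2, Mul(Rational(1, 3), Rational(1, 26))) = Add(2, Rational(1, 78)) = Rational(157, 78) ≈ 2.0128)
F = -128056 (F = Add(-52692, -75364) = -128056)
Function('G')(H) = 4 (Function('G')(H) = Mul(Rational(-1, 6), Add(Mul(6, -4), 0)) = Mul(Rational(-1, 6), Add(-24, 0)) = Mul(Rational(-1, 6), -24) = 4)
Function('j')(W) = 4
Mul(Add(F, 216246), Add(116831, Function('j')(Function('g')(n, -17)))) = Mul(Add(-128056, 216246), Add(116831, 4)) = Mul(88190, 116835) = 10303678650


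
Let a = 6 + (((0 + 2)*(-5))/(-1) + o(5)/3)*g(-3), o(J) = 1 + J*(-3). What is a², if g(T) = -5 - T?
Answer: 196/9 ≈ 21.778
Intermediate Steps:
o(J) = 1 - 3*J
a = -14/3 (a = 6 + (((0 + 2)*(-5))/(-1) + (1 - 3*5)/3)*(-5 - 1*(-3)) = 6 + ((2*(-5))*(-1) + (1 - 15)*(⅓))*(-5 + 3) = 6 + (-10*(-1) - 14*⅓)*(-2) = 6 + (10 - 14/3)*(-2) = 6 + (16/3)*(-2) = 6 - 32/3 = -14/3 ≈ -4.6667)
a² = (-14/3)² = 196/9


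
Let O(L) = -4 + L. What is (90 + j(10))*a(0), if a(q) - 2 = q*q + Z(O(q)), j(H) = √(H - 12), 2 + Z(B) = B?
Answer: -360 - 4*I*√2 ≈ -360.0 - 5.6569*I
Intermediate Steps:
Z(B) = -2 + B
j(H) = √(-12 + H)
a(q) = -4 + q + q² (a(q) = 2 + (q*q + (-2 + (-4 + q))) = 2 + (q² + (-6 + q)) = 2 + (-6 + q + q²) = -4 + q + q²)
(90 + j(10))*a(0) = (90 + √(-12 + 10))*(-4 + 0 + 0²) = (90 + √(-2))*(-4 + 0 + 0) = (90 + I*√2)*(-4) = -360 - 4*I*√2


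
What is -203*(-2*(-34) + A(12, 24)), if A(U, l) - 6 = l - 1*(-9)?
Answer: -21721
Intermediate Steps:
A(U, l) = 15 + l (A(U, l) = 6 + (l - 1*(-9)) = 6 + (l + 9) = 6 + (9 + l) = 15 + l)
-203*(-2*(-34) + A(12, 24)) = -203*(-2*(-34) + (15 + 24)) = -203*(68 + 39) = -203*107 = -21721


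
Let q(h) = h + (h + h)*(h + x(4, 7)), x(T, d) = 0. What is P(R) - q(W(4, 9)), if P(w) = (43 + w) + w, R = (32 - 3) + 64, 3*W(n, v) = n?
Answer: 2017/9 ≈ 224.11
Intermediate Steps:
W(n, v) = n/3
R = 93 (R = 29 + 64 = 93)
P(w) = 43 + 2*w
q(h) = h + 2*h**2 (q(h) = h + (h + h)*(h + 0) = h + (2*h)*h = h + 2*h**2)
P(R) - q(W(4, 9)) = (43 + 2*93) - (1/3)*4*(1 + 2*((1/3)*4)) = (43 + 186) - 4*(1 + 2*(4/3))/3 = 229 - 4*(1 + 8/3)/3 = 229 - 4*11/(3*3) = 229 - 1*44/9 = 229 - 44/9 = 2017/9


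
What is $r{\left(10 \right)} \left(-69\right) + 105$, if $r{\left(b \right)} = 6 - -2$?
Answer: $-447$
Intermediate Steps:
$r{\left(b \right)} = 8$ ($r{\left(b \right)} = 6 + 2 = 8$)
$r{\left(10 \right)} \left(-69\right) + 105 = 8 \left(-69\right) + 105 = -552 + 105 = -447$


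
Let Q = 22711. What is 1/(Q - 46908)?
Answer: -1/24197 ≈ -4.1327e-5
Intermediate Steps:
1/(Q - 46908) = 1/(22711 - 46908) = 1/(-24197) = -1/24197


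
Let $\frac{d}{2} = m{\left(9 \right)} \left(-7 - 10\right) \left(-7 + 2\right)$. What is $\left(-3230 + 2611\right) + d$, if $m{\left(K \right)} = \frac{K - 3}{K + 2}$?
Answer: $- \frac{5789}{11} \approx -526.27$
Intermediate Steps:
$m{\left(K \right)} = \frac{-3 + K}{2 + K}$
$d = \frac{1020}{11}$ ($d = 2 \frac{-3 + 9}{2 + 9} \left(-7 - 10\right) \left(-7 + 2\right) = 2 \cdot \frac{1}{11} \cdot 6 \left(\left(-17\right) \left(-5\right)\right) = 2 \cdot \frac{1}{11} \cdot 6 \cdot 85 = 2 \cdot \frac{6}{11} \cdot 85 = 2 \cdot \frac{510}{11} = \frac{1020}{11} \approx 92.727$)
$\left(-3230 + 2611\right) + d = \left(-3230 + 2611\right) + \frac{1020}{11} = -619 + \frac{1020}{11} = - \frac{5789}{11}$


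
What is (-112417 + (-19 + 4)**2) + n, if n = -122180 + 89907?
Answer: -144465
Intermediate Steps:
n = -32273
(-112417 + (-19 + 4)**2) + n = (-112417 + (-19 + 4)**2) - 32273 = (-112417 + (-15)**2) - 32273 = (-112417 + 225) - 32273 = -112192 - 32273 = -144465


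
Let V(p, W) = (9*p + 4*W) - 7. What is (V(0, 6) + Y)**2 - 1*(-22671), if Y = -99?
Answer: 29395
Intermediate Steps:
V(p, W) = -7 + 4*W + 9*p (V(p, W) = (4*W + 9*p) - 7 = -7 + 4*W + 9*p)
(V(0, 6) + Y)**2 - 1*(-22671) = ((-7 + 4*6 + 9*0) - 99)**2 - 1*(-22671) = ((-7 + 24 + 0) - 99)**2 + 22671 = (17 - 99)**2 + 22671 = (-82)**2 + 22671 = 6724 + 22671 = 29395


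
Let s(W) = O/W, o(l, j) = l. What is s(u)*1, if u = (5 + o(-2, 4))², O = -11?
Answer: -11/9 ≈ -1.2222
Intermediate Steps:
u = 9 (u = (5 - 2)² = 3² = 9)
s(W) = -11/W
s(u)*1 = -11/9*1 = -11/9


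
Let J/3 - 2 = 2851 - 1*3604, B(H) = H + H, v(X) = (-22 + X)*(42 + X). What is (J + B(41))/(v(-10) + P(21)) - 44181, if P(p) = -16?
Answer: -3534313/80 ≈ -44179.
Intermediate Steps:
B(H) = 2*H
J = -2253 (J = 6 + 3*(2851 - 1*3604) = 6 + 3*(2851 - 3604) = 6 + 3*(-753) = 6 - 2259 = -2253)
(J + B(41))/(v(-10) + P(21)) - 44181 = (-2253 + 2*41)/((-924 + (-10)² + 20*(-10)) - 16) - 44181 = (-2253 + 82)/((-924 + 100 - 200) - 16) - 44181 = -2171/(-1024 - 16) - 44181 = -2171/(-1040) - 44181 = -2171*(-1/1040) - 44181 = 167/80 - 44181 = -3534313/80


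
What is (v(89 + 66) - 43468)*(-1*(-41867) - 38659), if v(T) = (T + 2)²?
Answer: -60371352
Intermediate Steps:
v(T) = (2 + T)²
(v(89 + 66) - 43468)*(-1*(-41867) - 38659) = ((2 + (89 + 66))² - 43468)*(-1*(-41867) - 38659) = ((2 + 155)² - 43468)*(41867 - 38659) = (157² - 43468)*3208 = (24649 - 43468)*3208 = -18819*3208 = -60371352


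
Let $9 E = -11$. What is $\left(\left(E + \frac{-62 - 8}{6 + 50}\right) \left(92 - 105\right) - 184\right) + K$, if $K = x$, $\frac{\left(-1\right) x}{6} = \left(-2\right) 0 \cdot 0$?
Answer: $- \frac{5467}{36} \approx -151.86$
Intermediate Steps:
$E = - \frac{11}{9}$ ($E = \frac{1}{9} \left(-11\right) = - \frac{11}{9} \approx -1.2222$)
$x = 0$ ($x = - 6 \left(-2\right) 0 \cdot 0 = - 6 \cdot 0 \cdot 0 = \left(-6\right) 0 = 0$)
$K = 0$
$\left(\left(E + \frac{-62 - 8}{6 + 50}\right) \left(92 - 105\right) - 184\right) + K = \left(\left(- \frac{11}{9} + \frac{-62 - 8}{6 + 50}\right) \left(92 - 105\right) - 184\right) + 0 = \left(\left(- \frac{11}{9} - \frac{70}{56}\right) \left(-13\right) - 184\right) + 0 = \left(\left(- \frac{11}{9} - \frac{5}{4}\right) \left(-13\right) - 184\right) + 0 = \left(\left(- \frac{89}{36}\right) \left(-13\right) - 184\right) + 0 = \left(\frac{1157}{36} - 184\right) + 0 = - \frac{5467}{36} + 0 = - \frac{5467}{36}$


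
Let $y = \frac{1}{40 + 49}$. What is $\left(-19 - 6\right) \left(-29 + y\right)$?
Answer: $\frac{64500}{89} \approx 724.72$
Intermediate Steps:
$y = \frac{1}{89} \approx 0.011236$
$\left(-19 - 6\right) \left(-29 + y\right) = \left(-19 - 6\right) \left(-29 + \frac{1}{89}\right) = \left(-25\right) \left(- \frac{2580}{89}\right) = \frac{64500}{89}$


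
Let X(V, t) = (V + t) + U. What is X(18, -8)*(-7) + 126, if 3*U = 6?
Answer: 42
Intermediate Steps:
U = 2 (U = (1/3)*6 = 2)
X(V, t) = 2 + V + t (X(V, t) = (V + t) + 2 = 2 + V + t)
X(18, -8)*(-7) + 126 = (2 + 18 - 8)*(-7) + 126 = 12*(-7) + 126 = -84 + 126 = 42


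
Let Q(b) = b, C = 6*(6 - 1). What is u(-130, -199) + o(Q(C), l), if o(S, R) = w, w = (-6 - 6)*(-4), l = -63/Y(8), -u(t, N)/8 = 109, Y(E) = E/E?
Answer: -824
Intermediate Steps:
Y(E) = 1
C = 30 (C = 6*5 = 30)
u(t, N) = -872 (u(t, N) = -8*109 = -872)
l = -63 (l = -63/1 = -63*1 = -63)
w = 48 (w = -12*(-4) = 48)
o(S, R) = 48
u(-130, -199) + o(Q(C), l) = -872 + 48 = -824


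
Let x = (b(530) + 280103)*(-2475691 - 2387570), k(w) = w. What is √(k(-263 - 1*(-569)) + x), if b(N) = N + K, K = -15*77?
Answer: 2*I*√339793614363 ≈ 1.1658e+6*I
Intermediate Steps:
K = -1155
b(N) = -1155 + N (b(N) = N - 1155 = -1155 + N)
x = -1359174457758 (x = ((-1155 + 530) + 280103)*(-2475691 - 2387570) = (-625 + 280103)*(-4863261) = 279478*(-4863261) = -1359174457758)
√(k(-263 - 1*(-569)) + x) = √((-263 - 1*(-569)) - 1359174457758) = √((-263 + 569) - 1359174457758) = √(306 - 1359174457758) = √(-1359174457452) = 2*I*√339793614363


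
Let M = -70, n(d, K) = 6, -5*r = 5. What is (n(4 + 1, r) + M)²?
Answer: 4096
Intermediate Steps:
r = -1 (r = -⅕*5 = -1)
(n(4 + 1, r) + M)² = (6 - 70)² = (-64)² = 4096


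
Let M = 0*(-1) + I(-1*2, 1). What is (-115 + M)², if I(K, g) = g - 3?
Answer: 13689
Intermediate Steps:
I(K, g) = -3 + g
M = -2 (M = 0*(-1) + (-3 + 1) = 0 - 2 = -2)
(-115 + M)² = (-115 - 2)² = (-117)² = 13689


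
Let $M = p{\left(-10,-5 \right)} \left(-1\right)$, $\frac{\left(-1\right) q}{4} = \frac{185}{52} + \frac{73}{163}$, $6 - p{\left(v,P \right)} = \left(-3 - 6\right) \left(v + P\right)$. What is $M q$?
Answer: $- \frac{4379679}{2119} \approx -2066.9$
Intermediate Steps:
$p{\left(v,P \right)} = 6 + 9 P + 9 v$ ($p{\left(v,P \right)} = 6 - \left(-3 - 6\right) \left(v + P\right) = 6 - - 9 \left(P + v\right) = 6 - \left(- 9 P - 9 v\right) = 6 + \left(9 P + 9 v\right) = 6 + 9 P + 9 v$)
$q = - \frac{33951}{2119}$ ($q = - 4 \left(\frac{185}{52} + \frac{73}{163}\right) = \left(-4\right) \frac{33951}{8476} = - \frac{33951}{2119} \approx -16.022$)
$M = 129$ ($M = \left(6 + 9 \left(-5\right) + 9 \left(-10\right)\right) \left(-1\right) = \left(6 - 45 - 90\right) \left(-1\right) = \left(-129\right) \left(-1\right) = 129$)
$M q = 129 \left(- \frac{33951}{2119}\right) = - \frac{4379679}{2119}$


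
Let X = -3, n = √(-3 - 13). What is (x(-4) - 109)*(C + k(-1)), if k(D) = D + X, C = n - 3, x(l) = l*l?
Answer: 651 - 372*I ≈ 651.0 - 372.0*I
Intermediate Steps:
n = 4*I (n = √(-16) = 4*I ≈ 4.0*I)
x(l) = l²
C = -3 + 4*I (C = 4*I - 3 = -3 + 4*I ≈ -3.0 + 4.0*I)
k(D) = -3 + D (k(D) = D - 3 = -3 + D)
(x(-4) - 109)*(C + k(-1)) = ((-4)² - 109)*((-3 + 4*I) + (-3 - 1)) = (16 - 109)*((-3 + 4*I) - 4) = -93*(-7 + 4*I) = 651 - 372*I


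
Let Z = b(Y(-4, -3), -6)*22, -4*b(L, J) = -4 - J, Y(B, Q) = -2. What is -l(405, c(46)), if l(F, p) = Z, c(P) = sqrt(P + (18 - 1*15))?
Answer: 11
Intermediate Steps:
b(L, J) = 1 + J/4 (b(L, J) = -(-4 - J)/4 = 1 + J/4)
c(P) = sqrt(3 + P) (c(P) = sqrt(P + (18 - 15)) = sqrt(P + 3) = sqrt(3 + P))
Z = -11 (Z = (1 + (1/4)*(-6))*22 = (1 - 3/2)*22 = -1/2*22 = -11)
l(F, p) = -11
-l(405, c(46)) = -1*(-11) = 11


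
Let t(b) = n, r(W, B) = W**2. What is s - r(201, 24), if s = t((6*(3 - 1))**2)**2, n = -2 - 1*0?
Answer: -40397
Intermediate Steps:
n = -2 (n = -2 + 0 = -2)
t(b) = -2
s = 4 (s = (-2)**2 = 4)
s - r(201, 24) = 4 - 1*201**2 = 4 - 1*40401 = 4 - 40401 = -40397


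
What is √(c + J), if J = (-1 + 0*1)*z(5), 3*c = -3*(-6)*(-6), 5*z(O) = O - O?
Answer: 6*I ≈ 6.0*I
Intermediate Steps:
z(O) = 0 (z(O) = (O - O)/5 = (⅕)*0 = 0)
c = -36 (c = (-3*(-6)*(-6))/3 = (18*(-6))/3 = (⅓)*(-108) = -36)
J = 0 (J = (-1 + 0*1)*0 = (-1 + 0)*0 = -1*0 = 0)
√(c + J) = √(-36 + 0) = √(-36) = 6*I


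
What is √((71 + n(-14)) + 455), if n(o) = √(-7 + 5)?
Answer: √(526 + I*√2) ≈ 22.935 + 0.0308*I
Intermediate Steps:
n(o) = I*√2 (n(o) = √(-2) = I*√2)
√((71 + n(-14)) + 455) = √((71 + I*√2) + 455) = √(526 + I*√2)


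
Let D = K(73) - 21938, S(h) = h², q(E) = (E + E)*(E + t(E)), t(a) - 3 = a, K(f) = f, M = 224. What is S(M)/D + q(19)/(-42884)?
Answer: -1092906627/468829330 ≈ -2.3311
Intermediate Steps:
t(a) = 3 + a
q(E) = 2*E*(3 + 2*E) (q(E) = (E + E)*(E + (3 + E)) = (2*E)*(3 + 2*E) = 2*E*(3 + 2*E))
D = -21865 (D = 73 - 21938 = -21865)
S(M)/D + q(19)/(-42884) = 224²/(-21865) + (2*19*(3 + 2*19))/(-42884) = 50176*(-1/21865) + (2*19*(3 + 38))*(-1/42884) = -50176/21865 + (2*19*41)*(-1/42884) = -50176/21865 + 1558*(-1/42884) = -50176/21865 - 779/21442 = -1092906627/468829330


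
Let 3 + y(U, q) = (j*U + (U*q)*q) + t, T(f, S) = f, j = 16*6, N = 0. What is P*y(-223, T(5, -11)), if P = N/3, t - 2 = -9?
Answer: 0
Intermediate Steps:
t = -7 (t = 2 - 9 = -7)
j = 96
y(U, q) = -10 + 96*U + U*q² (y(U, q) = -3 + ((96*U + (U*q)*q) - 7) = -3 + ((96*U + U*q²) - 7) = -3 + (-7 + 96*U + U*q²) = -10 + 96*U + U*q²)
P = 0 (P = 0/3 = 0*(⅓) = 0)
P*y(-223, T(5, -11)) = 0*(-10 + 96*(-223) - 223*5²) = 0*(-10 - 21408 - 223*25) = 0*(-10 - 21408 - 5575) = 0*(-26993) = 0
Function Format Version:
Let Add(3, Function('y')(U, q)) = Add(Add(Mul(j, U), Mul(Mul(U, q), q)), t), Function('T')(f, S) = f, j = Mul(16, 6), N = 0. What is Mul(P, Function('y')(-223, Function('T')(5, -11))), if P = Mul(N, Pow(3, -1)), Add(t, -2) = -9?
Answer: 0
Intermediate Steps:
t = -7 (t = Add(2, -9) = -7)
j = 96
Function('y')(U, q) = Add(-10, Mul(96, U), Mul(U, Pow(q, 2))) (Function('y')(U, q) = Add(-3, Add(Add(Mul(96, U), Mul(Mul(U, q), q)), -7)) = Add(-3, Add(Add(Mul(96, U), Mul(U, Pow(q, 2))), -7)) = Add(-3, Add(-7, Mul(96, U), Mul(U, Pow(q, 2)))) = Add(-10, Mul(96, U), Mul(U, Pow(q, 2))))
P = 0 (P = Mul(0, Pow(3, -1)) = Mul(0, Rational(1, 3)) = 0)
Mul(P, Function('y')(-223, Function('T')(5, -11))) = Mul(0, Add(-10, Mul(96, -223), Mul(-223, Pow(5, 2)))) = Mul(0, Add(-10, -21408, Mul(-223, 25))) = Mul(0, Add(-10, -21408, -5575)) = Mul(0, -26993) = 0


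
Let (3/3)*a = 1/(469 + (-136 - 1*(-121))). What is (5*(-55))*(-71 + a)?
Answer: 8864075/454 ≈ 19524.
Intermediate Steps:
a = 1/454 (a = 1/(469 + (-136 - 1*(-121))) = 1/(469 + (-136 + 121)) = 1/(469 - 15) = 1/454 ≈ 0.0022026)
(5*(-55))*(-71 + a) = (5*(-55))*(-71 + 1/454) = -275*(-32233/454) = 8864075/454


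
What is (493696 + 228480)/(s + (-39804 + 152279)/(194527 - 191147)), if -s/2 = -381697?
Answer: 488190976/516076839 ≈ 0.94597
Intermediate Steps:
s = 763394 (s = -2*(-381697) = 763394)
(493696 + 228480)/(s + (-39804 + 152279)/(194527 - 191147)) = (493696 + 228480)/(763394 + (-39804 + 152279)/(194527 - 191147)) = 722176/(763394 + 112475/3380) = 722176/(763394 + 112475*(1/3380)) = 722176/(763394 + 22495/676) = 722176/(516076839/676) = 722176*(676/516076839) = 488190976/516076839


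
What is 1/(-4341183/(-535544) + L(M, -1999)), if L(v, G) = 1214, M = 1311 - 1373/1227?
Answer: 535544/654491599 ≈ 0.00081826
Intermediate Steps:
M = 1607224/1227 (M = 1311 - 1373/1227 = 1607224/1227 ≈ 1309.9)
1/(-4341183/(-535544) + L(M, -1999)) = 1/(-4341183/(-535544) + 1214) = 1/(-4341183*(-1/535544) + 1214) = 1/(4341183/535544 + 1214) = 1/(654491599/535544) = 535544/654491599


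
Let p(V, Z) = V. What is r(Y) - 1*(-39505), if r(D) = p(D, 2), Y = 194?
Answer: 39699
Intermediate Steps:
r(D) = D
r(Y) - 1*(-39505) = 194 - 1*(-39505) = 194 + 39505 = 39699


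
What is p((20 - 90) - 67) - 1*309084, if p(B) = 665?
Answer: -308419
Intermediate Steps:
p((20 - 90) - 67) - 1*309084 = 665 - 1*309084 = 665 - 309084 = -308419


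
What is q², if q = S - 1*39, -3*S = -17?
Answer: 10000/9 ≈ 1111.1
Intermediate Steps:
S = 17/3 (S = -⅓*(-17) = 17/3 ≈ 5.6667)
q = -100/3 (q = 17/3 - 1*39 = 17/3 - 39 = -100/3 ≈ -33.333)
q² = (-100/3)² = 10000/9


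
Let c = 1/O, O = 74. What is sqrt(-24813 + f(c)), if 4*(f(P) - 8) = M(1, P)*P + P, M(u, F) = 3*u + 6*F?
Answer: I*sqrt(543328418)/148 ≈ 157.5*I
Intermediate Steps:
c = 1/74 ≈ 0.013514
f(P) = 8 + P/4 + P*(3 + 6*P)/4 (f(P) = 8 + ((3*1 + 6*P)*P + P)/4 = 8 + ((3 + 6*P)*P + P)/4 = 8 + (P*(3 + 6*P) + P)/4 = 8 + (P + P*(3 + 6*P))/4 = 8 + (P/4 + P*(3 + 6*P)/4) = 8 + P/4 + P*(3 + 6*P)/4)
sqrt(-24813 + f(c)) = sqrt(-24813 + (8 + 1/74 + 3*(1/74)**2/2)) = sqrt(-24813 + (8 + 1/74 + (3/2)*(1/5476))) = sqrt(-24813 + (8 + 1/74 + 3/10952)) = sqrt(-24813 + 87767/10952) = sqrt(-271664209/10952) = I*sqrt(543328418)/148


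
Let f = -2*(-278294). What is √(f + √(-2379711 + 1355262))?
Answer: √(556588 + I*√1024449) ≈ 746.05 + 0.678*I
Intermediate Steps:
f = 556588
√(f + √(-2379711 + 1355262)) = √(556588 + √(-2379711 + 1355262)) = √(556588 + √(-1024449)) = √(556588 + I*√1024449)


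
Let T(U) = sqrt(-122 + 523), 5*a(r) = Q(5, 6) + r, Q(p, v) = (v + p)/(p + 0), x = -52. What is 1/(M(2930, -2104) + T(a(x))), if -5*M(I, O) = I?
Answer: -586/342995 - sqrt(401)/342995 ≈ -0.0017669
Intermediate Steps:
Q(p, v) = (p + v)/p
M(I, O) = -I/5
a(r) = 11/25 + r/5 (a(r) = ((5 + 6)/5 + r)/5 = ((1/5)*11 + r)/5 = (11/5 + r)/5 = 11/25 + r/5)
T(U) = sqrt(401)
1/(M(2930, -2104) + T(a(x))) = 1/(-1/5*2930 + sqrt(401)) = 1/(-586 + sqrt(401))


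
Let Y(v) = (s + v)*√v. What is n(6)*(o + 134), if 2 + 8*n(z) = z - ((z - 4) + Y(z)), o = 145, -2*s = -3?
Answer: 279/4 - 4185*√6/16 ≈ -570.94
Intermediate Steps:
s = 3/2 (s = -½*(-3) = 3/2 ≈ 1.5000)
Y(v) = √v*(3/2 + v) (Y(v) = (3/2 + v)*√v = √v*(3/2 + v))
n(z) = ¼ - √z*(3/2 + z)/8 (n(z) = -¼ + (z - ((z - 4) + √z*(3/2 + z)))/8 = -¼ + (z - ((-4 + z) + √z*(3/2 + z)))/8 = -¼ + (z - (-4 + z + √z*(3/2 + z)))/8 = -¼ + (z + (4 - z - √z*(3/2 + z)))/8 = -¼ + (4 - √z*(3/2 + z))/8 = -¼ + (½ - √z*(3/2 + z)/8) = ¼ - √z*(3/2 + z)/8)
n(6)*(o + 134) = (¼ - √6*(3 + 2*6)/16)*(145 + 134) = (¼ - √6*(3 + 12)/16)*279 = (¼ - 1/16*√6*15)*279 = (¼ - 15*√6/16)*279 = 279/4 - 4185*√6/16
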